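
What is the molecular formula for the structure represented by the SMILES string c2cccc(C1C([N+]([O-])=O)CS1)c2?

Heavy atoms from the SMILES: 9 C, 1 N, 2 O, 1 S.
Implicit hydrogens by atom environment:
  5 × C (aromatic): 1 H each → 5
  2 × C: 1 H each → 2
  1 × C: 2 H
  1 × C (aromatic): no H
  1 × N (charge +1): no H
  1 × O: no H
  1 × O (charge -1): no H
  1 × S: no H
  Total hydrogens = 9.
Molecular formula: C9H9NO2S

C9H9NO2S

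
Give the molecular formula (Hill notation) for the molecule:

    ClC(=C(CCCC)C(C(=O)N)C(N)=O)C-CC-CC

Heavy atoms from the SMILES: 14 C, 1 Cl, 2 N, 2 O.
Implicit hydrogens by atom environment:
  7 × C: 2 H each → 14
  4 × C: no H
  2 × C: 3 H each → 6
  2 × N: 2 H each → 4
  2 × O: no H
  1 × C: 1 H
  1 × Cl: no H
  Total hydrogens = 25.
Molecular formula: C14H25ClN2O2

C14H25ClN2O2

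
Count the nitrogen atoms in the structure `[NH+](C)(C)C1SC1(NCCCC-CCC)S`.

The symbol for nitrogen appears 2 times in the SMILES.

2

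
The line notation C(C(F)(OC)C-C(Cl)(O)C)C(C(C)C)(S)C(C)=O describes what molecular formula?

Heavy atoms from the SMILES: 12 C, 1 Cl, 1 F, 3 O, 1 S.
Implicit hydrogens by atom environment:
  5 × C: 3 H each → 15
  4 × C: no H
  2 × C: 2 H each → 4
  2 × O: no H
  1 × C: 1 H
  1 × Cl: no H
  1 × F: no H
  1 × O: 1 H
  1 × S: 1 H
  Total hydrogens = 22.
Molecular formula: C12H22ClFO3S

C12H22ClFO3S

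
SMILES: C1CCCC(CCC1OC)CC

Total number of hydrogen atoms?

22

Hydrogens are implicit in SMILES; fill each atom to its normal valence:
  7 × C: 2 H each → 14
  2 × C: 3 H each → 6
  2 × C: 1 H each → 2
  1 × O: no H
  Total hydrogens = 22.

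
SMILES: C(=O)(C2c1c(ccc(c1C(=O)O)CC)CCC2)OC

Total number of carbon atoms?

15

The symbol for carbon appears 15 times in the SMILES. Lowercase c denotes aromatic carbon and counts toward C.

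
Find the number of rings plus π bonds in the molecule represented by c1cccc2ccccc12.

Molecular formula from the SMILES: C10H8.
DoU = (2C + 2 + N − H − X)/2 = (2·10 + 2 + 0 − 8 − 0)/2 = 14/2 = 7.
(Structurally: 2 ring(s) + 5 π bond(s) = 7.)

7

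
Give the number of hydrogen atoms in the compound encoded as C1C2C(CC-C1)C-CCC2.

Hydrogens are implicit in SMILES; fill each atom to its normal valence:
  8 × C: 2 H each → 16
  2 × C: 1 H each → 2
  Total hydrogens = 18.

18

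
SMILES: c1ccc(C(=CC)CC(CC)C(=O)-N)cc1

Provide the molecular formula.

Heavy atoms from the SMILES: 14 C, 1 N, 1 O.
Implicit hydrogens by atom environment:
  5 × C (aromatic): 1 H each → 5
  2 × C: 3 H each → 6
  2 × C: 2 H each → 4
  2 × C: 1 H each → 2
  2 × C: no H
  1 × C (aromatic): no H
  1 × N: 2 H
  1 × O: no H
  Total hydrogens = 19.
Molecular formula: C14H19NO

C14H19NO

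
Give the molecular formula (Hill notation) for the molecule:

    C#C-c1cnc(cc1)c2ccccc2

Heavy atoms from the SMILES: 13 C, 1 N.
Implicit hydrogens by atom environment:
  8 × C (aromatic): 1 H each → 8
  3 × C (aromatic): no H
  1 × C: 1 H
  1 × C: no H
  1 × N (aromatic): no H
  Total hydrogens = 9.
Molecular formula: C13H9N

C13H9N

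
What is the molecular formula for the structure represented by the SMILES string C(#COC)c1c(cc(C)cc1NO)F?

C10H10FNO2

Heavy atoms from the SMILES: 10 C, 1 F, 1 N, 2 O.
Implicit hydrogens by atom environment:
  4 × C (aromatic): no H
  2 × C: 3 H each → 6
  2 × C (aromatic): 1 H each → 2
  2 × C: no H
  1 × F: no H
  1 × N: 1 H
  1 × O: 1 H
  1 × O: no H
  Total hydrogens = 10.
Molecular formula: C10H10FNO2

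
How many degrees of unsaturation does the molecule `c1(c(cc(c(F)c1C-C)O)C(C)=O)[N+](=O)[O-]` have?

Molecular formula from the SMILES: C10H10FNO4.
DoU = (2C + 2 + N − H − X)/2 = (2·10 + 2 + 1 − 10 − 1)/2 = 12/2 = 6.
(Structurally: 1 ring(s) + 5 π bond(s) = 6.)

6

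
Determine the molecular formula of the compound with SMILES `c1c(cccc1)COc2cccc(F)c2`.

C13H11FO

Heavy atoms from the SMILES: 13 C, 1 F, 1 O.
Implicit hydrogens by atom environment:
  9 × C (aromatic): 1 H each → 9
  3 × C (aromatic): no H
  1 × C: 2 H
  1 × F: no H
  1 × O: no H
  Total hydrogens = 11.
Molecular formula: C13H11FO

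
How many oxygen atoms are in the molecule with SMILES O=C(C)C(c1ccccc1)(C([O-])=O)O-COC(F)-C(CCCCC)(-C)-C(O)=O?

7

The symbol for oxygen appears 7 times in the SMILES.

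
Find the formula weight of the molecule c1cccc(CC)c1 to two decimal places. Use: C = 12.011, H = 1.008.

106.17

Molecular formula: C8H10.
M = 8×12.011 + 10×1.008 = 106.17 g/mol.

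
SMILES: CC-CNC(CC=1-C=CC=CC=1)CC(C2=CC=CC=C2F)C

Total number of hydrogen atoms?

26

Hydrogens are implicit in SMILES; fill each atom to its normal valence:
  9 × C (aromatic): 1 H each → 9
  4 × C: 2 H each → 8
  3 × C (aromatic): no H
  2 × C: 3 H each → 6
  2 × C: 1 H each → 2
  1 × F: no H
  1 × N: 1 H
  Total hydrogens = 26.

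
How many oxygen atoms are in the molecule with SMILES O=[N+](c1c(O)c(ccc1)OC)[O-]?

4

The symbol for oxygen appears 4 times in the SMILES.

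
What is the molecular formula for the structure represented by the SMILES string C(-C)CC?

C4H10

Heavy atoms from the SMILES: 4 C.
Implicit hydrogens by atom environment:
  2 × C: 3 H each → 6
  2 × C: 2 H each → 4
  Total hydrogens = 10.
Molecular formula: C4H10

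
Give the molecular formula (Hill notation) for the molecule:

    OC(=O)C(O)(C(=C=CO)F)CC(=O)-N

Heavy atoms from the SMILES: 7 C, 1 F, 1 N, 5 O.
Implicit hydrogens by atom environment:
  5 × C: no H
  3 × O: 1 H each → 3
  2 × O: no H
  1 × C: 2 H
  1 × C: 1 H
  1 × F: no H
  1 × N: 2 H
  Total hydrogens = 8.
Molecular formula: C7H8FNO5

C7H8FNO5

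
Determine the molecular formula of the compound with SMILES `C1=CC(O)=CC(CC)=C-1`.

C8H10O

Heavy atoms from the SMILES: 8 C, 1 O.
Implicit hydrogens by atom environment:
  4 × C (aromatic): 1 H each → 4
  2 × C (aromatic): no H
  1 × C: 3 H
  1 × C: 2 H
  1 × O: 1 H
  Total hydrogens = 10.
Molecular formula: C8H10O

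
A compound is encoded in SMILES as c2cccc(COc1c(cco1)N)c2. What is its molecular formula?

C11H11NO2

Heavy atoms from the SMILES: 11 C, 1 N, 2 O.
Implicit hydrogens by atom environment:
  7 × C (aromatic): 1 H each → 7
  3 × C (aromatic): no H
  1 × C: 2 H
  1 × N: 2 H
  1 × O (aromatic): no H
  1 × O: no H
  Total hydrogens = 11.
Molecular formula: C11H11NO2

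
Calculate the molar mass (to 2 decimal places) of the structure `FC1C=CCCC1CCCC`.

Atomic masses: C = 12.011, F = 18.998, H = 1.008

Molecular formula: C10H17F.
M = 10×12.011 + 1×18.998 + 17×1.008 = 156.24 g/mol.

156.24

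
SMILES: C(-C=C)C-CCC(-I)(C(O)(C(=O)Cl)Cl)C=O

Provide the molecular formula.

Heavy atoms from the SMILES: 10 C, 2 Cl, 1 I, 3 O.
Implicit hydrogens by atom environment:
  5 × C: 2 H each → 10
  3 × C: no H
  2 × C: 1 H each → 2
  2 × Cl: no H
  2 × O: no H
  1 × I: no H
  1 × O: 1 H
  Total hydrogens = 13.
Molecular formula: C10H13Cl2IO3

C10H13Cl2IO3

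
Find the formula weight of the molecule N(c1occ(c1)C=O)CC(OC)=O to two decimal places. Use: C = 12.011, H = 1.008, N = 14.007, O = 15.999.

Molecular formula: C8H9NO4.
M = 8×12.011 + 9×1.008 + 1×14.007 + 4×15.999 = 183.16 g/mol.

183.16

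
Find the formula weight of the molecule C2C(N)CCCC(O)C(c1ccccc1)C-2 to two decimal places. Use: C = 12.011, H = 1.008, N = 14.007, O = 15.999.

Molecular formula: C14H21NO.
M = 14×12.011 + 21×1.008 + 1×14.007 + 1×15.999 = 219.33 g/mol.

219.33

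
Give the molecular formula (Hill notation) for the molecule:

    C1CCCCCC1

Heavy atoms from the SMILES: 7 C.
Implicit hydrogens by atom environment:
  7 × C: 2 H each → 14
  Total hydrogens = 14.
Molecular formula: C7H14

C7H14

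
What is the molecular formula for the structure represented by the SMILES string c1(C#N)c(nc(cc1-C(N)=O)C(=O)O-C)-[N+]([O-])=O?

Heavy atoms from the SMILES: 9 C, 4 N, 5 O.
Implicit hydrogens by atom environment:
  4 × C (aromatic): no H
  4 × O: no H
  3 × C: no H
  1 × C: 3 H
  1 × C (aromatic): 1 H
  1 × N: 2 H
  1 × N (aromatic): no H
  1 × N: no H
  1 × N (charge +1): no H
  1 × O (charge -1): no H
  Total hydrogens = 6.
Molecular formula: C9H6N4O5

C9H6N4O5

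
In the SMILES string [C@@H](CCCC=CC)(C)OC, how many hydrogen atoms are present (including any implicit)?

18

Hydrogens are implicit in SMILES; fill each atom to its normal valence:
  3 × C: 3 H each → 9
  3 × C: 2 H each → 6
  3 × C: 1 H each → 3
  1 × O: no H
  Total hydrogens = 18.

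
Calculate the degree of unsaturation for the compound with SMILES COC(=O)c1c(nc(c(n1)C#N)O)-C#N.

9

Molecular formula from the SMILES: C8H4N4O3.
DoU = (2C + 2 + N − H − X)/2 = (2·8 + 2 + 4 − 4 − 0)/2 = 18/2 = 9.
(Structurally: 1 ring(s) + 8 π bond(s) = 9.)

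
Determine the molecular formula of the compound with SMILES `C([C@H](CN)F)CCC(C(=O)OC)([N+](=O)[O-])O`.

C8H15FN2O5

Heavy atoms from the SMILES: 8 C, 1 F, 2 N, 5 O.
Implicit hydrogens by atom environment:
  4 × C: 2 H each → 8
  3 × O: no H
  2 × C: no H
  1 × C: 3 H
  1 × C: 1 H
  1 × F: no H
  1 × N: 2 H
  1 × N (charge +1): no H
  1 × O: 1 H
  1 × O (charge -1): no H
  Total hydrogens = 15.
Molecular formula: C8H15FN2O5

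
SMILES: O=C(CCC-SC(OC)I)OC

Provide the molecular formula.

C7H13IO3S

Heavy atoms from the SMILES: 7 C, 1 I, 3 O, 1 S.
Implicit hydrogens by atom environment:
  3 × C: 2 H each → 6
  3 × O: no H
  2 × C: 3 H each → 6
  1 × C: 1 H
  1 × C: no H
  1 × I: no H
  1 × S: no H
  Total hydrogens = 13.
Molecular formula: C7H13IO3S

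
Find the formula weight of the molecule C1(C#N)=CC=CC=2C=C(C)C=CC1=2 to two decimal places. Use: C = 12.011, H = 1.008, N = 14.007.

Molecular formula: C12H9N.
M = 12×12.011 + 9×1.008 + 1×14.007 = 167.21 g/mol.

167.21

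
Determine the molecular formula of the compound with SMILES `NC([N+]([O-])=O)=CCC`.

Heavy atoms from the SMILES: 4 C, 2 N, 2 O.
Implicit hydrogens by atom environment:
  1 × C: 3 H
  1 × C: 2 H
  1 × C: 1 H
  1 × C: no H
  1 × N: 2 H
  1 × N (charge +1): no H
  1 × O: no H
  1 × O (charge -1): no H
  Total hydrogens = 8.
Molecular formula: C4H8N2O2

C4H8N2O2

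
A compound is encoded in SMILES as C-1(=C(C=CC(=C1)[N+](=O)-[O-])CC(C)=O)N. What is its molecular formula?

C9H10N2O3

Heavy atoms from the SMILES: 9 C, 2 N, 3 O.
Implicit hydrogens by atom environment:
  3 × C (aromatic): 1 H each → 3
  3 × C (aromatic): no H
  2 × O: no H
  1 × C: 3 H
  1 × C: 2 H
  1 × C: no H
  1 × N: 2 H
  1 × N (charge +1): no H
  1 × O (charge -1): no H
  Total hydrogens = 10.
Molecular formula: C9H10N2O3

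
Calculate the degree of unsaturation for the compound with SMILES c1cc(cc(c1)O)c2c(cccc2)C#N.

Molecular formula from the SMILES: C13H9NO.
DoU = (2C + 2 + N − H − X)/2 = (2·13 + 2 + 1 − 9 − 0)/2 = 20/2 = 10.
(Structurally: 2 ring(s) + 8 π bond(s) = 10.)

10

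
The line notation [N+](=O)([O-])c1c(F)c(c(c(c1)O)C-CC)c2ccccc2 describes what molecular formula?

C15H14FNO3

Heavy atoms from the SMILES: 15 C, 1 F, 1 N, 3 O.
Implicit hydrogens by atom environment:
  6 × C (aromatic): 1 H each → 6
  6 × C (aromatic): no H
  2 × C: 2 H each → 4
  1 × C: 3 H
  1 × F: no H
  1 × N (charge +1): no H
  1 × O: 1 H
  1 × O: no H
  1 × O (charge -1): no H
  Total hydrogens = 14.
Molecular formula: C15H14FNO3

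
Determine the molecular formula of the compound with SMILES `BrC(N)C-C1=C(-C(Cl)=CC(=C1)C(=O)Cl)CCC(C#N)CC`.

Heavy atoms from the SMILES: 1 Br, 15 C, 2 Cl, 2 N, 1 O.
Implicit hydrogens by atom environment:
  4 × C: 2 H each → 8
  4 × C (aromatic): no H
  2 × C (aromatic): 1 H each → 2
  2 × C: 1 H each → 2
  2 × C: no H
  2 × Cl: no H
  1 × Br: no H
  1 × C: 3 H
  1 × N: 2 H
  1 × N: no H
  1 × O: no H
  Total hydrogens = 17.
Molecular formula: C15H17BrCl2N2O

C15H17BrCl2N2O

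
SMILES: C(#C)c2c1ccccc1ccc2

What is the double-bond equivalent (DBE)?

9

Molecular formula from the SMILES: C12H8.
DoU = (2C + 2 + N − H − X)/2 = (2·12 + 2 + 0 − 8 − 0)/2 = 18/2 = 9.
(Structurally: 2 ring(s) + 7 π bond(s) = 9.)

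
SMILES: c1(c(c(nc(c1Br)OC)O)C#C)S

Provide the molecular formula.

C8H6BrNO2S

Heavy atoms from the SMILES: 1 Br, 8 C, 1 N, 2 O, 1 S.
Implicit hydrogens by atom environment:
  5 × C (aromatic): no H
  1 × Br: no H
  1 × C: 3 H
  1 × C: 1 H
  1 × C: no H
  1 × N (aromatic): no H
  1 × O: 1 H
  1 × O: no H
  1 × S: 1 H
  Total hydrogens = 6.
Molecular formula: C8H6BrNO2S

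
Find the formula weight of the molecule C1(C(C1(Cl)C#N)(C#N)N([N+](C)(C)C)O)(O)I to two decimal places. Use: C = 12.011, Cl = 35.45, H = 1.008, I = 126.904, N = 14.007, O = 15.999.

Molecular formula: C8H11ClIN4O2+.
M = 8×12.011 + 1×35.45 + 11×1.008 + 1×126.904 + 4×14.007 + 2×15.999 = 357.56 g/mol.

357.56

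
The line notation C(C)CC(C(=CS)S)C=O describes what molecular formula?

C7H12OS2

Heavy atoms from the SMILES: 7 C, 1 O, 2 S.
Implicit hydrogens by atom environment:
  3 × C: 1 H each → 3
  2 × C: 2 H each → 4
  2 × S: 1 H each → 2
  1 × C: 3 H
  1 × C: no H
  1 × O: no H
  Total hydrogens = 12.
Molecular formula: C7H12OS2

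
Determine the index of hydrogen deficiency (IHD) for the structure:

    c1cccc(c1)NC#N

6

Molecular formula from the SMILES: C7H6N2.
DoU = (2C + 2 + N − H − X)/2 = (2·7 + 2 + 2 − 6 − 0)/2 = 12/2 = 6.
(Structurally: 1 ring(s) + 5 π bond(s) = 6.)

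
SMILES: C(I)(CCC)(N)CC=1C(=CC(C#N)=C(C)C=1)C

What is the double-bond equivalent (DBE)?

6

Molecular formula from the SMILES: C14H19IN2.
DoU = (2C + 2 + N − H − X)/2 = (2·14 + 2 + 2 − 19 − 1)/2 = 12/2 = 6.
(Structurally: 1 ring(s) + 5 π bond(s) = 6.)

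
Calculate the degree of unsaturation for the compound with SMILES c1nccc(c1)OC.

Molecular formula from the SMILES: C6H7NO.
DoU = (2C + 2 + N − H − X)/2 = (2·6 + 2 + 1 − 7 − 0)/2 = 8/2 = 4.
(Structurally: 1 ring(s) + 3 π bond(s) = 4.)

4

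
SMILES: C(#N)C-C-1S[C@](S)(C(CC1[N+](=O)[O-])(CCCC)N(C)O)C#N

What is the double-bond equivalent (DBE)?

6

Molecular formula from the SMILES: C13H20N4O3S2.
DoU = (2C + 2 + N − H − X)/2 = (2·13 + 2 + 4 − 20 − 0)/2 = 12/2 = 6.
(Structurally: 1 ring(s) + 5 π bond(s) = 6.)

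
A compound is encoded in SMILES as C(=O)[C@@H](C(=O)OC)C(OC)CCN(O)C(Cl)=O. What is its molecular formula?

Heavy atoms from the SMILES: 9 C, 1 Cl, 1 N, 6 O.
Implicit hydrogens by atom environment:
  5 × O: no H
  3 × C: 1 H each → 3
  2 × C: 3 H each → 6
  2 × C: 2 H each → 4
  2 × C: no H
  1 × Cl: no H
  1 × N: no H
  1 × O: 1 H
  Total hydrogens = 14.
Molecular formula: C9H14ClNO6

C9H14ClNO6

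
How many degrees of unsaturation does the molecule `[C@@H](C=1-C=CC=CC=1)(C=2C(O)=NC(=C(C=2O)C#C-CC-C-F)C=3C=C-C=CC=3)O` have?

Molecular formula from the SMILES: C23H20FNO3.
DoU = (2C + 2 + N − H − X)/2 = (2·23 + 2 + 1 − 20 − 1)/2 = 28/2 = 14.
(Structurally: 3 ring(s) + 11 π bond(s) = 14.)

14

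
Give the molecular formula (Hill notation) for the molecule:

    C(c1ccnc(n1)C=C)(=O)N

Heavy atoms from the SMILES: 7 C, 3 N, 1 O.
Implicit hydrogens by atom environment:
  2 × C (aromatic): 1 H each → 2
  2 × C (aromatic): no H
  2 × N (aromatic): no H
  1 × C: 2 H
  1 × C: 1 H
  1 × C: no H
  1 × N: 2 H
  1 × O: no H
  Total hydrogens = 7.
Molecular formula: C7H7N3O

C7H7N3O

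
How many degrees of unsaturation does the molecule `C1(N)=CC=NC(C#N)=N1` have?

Molecular formula from the SMILES: C5H4N4.
DoU = (2C + 2 + N − H − X)/2 = (2·5 + 2 + 4 − 4 − 0)/2 = 12/2 = 6.
(Structurally: 1 ring(s) + 5 π bond(s) = 6.)

6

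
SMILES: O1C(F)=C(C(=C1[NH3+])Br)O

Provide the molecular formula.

Heavy atoms from the SMILES: 1 Br, 4 C, 1 F, 1 N, 2 O.
Implicit hydrogens by atom environment:
  4 × C (aromatic): no H
  1 × Br: no H
  1 × F: no H
  1 × N (charge +1): 3 H
  1 × O: 1 H
  1 × O (aromatic): no H
  Total hydrogens = 4.
Net charge +1.
Molecular formula: C4H4BrFNO2+

C4H4BrFNO2+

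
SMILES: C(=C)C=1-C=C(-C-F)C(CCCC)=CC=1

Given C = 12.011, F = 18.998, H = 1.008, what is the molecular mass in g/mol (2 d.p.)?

192.28

Molecular formula: C13H17F.
M = 13×12.011 + 1×18.998 + 17×1.008 = 192.28 g/mol.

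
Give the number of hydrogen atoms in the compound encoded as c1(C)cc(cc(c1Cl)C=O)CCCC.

Hydrogens are implicit in SMILES; fill each atom to its normal valence:
  4 × C (aromatic): no H
  3 × C: 2 H each → 6
  2 × C: 3 H each → 6
  2 × C (aromatic): 1 H each → 2
  1 × C: 1 H
  1 × Cl: no H
  1 × O: no H
  Total hydrogens = 15.

15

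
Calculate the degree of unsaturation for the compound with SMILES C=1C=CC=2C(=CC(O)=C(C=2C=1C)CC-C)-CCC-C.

Molecular formula from the SMILES: C18H24O.
DoU = (2C + 2 + N − H − X)/2 = (2·18 + 2 + 0 − 24 − 0)/2 = 14/2 = 7.
(Structurally: 2 ring(s) + 5 π bond(s) = 7.)

7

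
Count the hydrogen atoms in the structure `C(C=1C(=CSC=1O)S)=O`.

Hydrogens are implicit in SMILES; fill each atom to its normal valence:
  3 × C (aromatic): no H
  1 × C (aromatic): 1 H
  1 × C: 1 H
  1 × O: 1 H
  1 × O: no H
  1 × S: 1 H
  1 × S (aromatic): no H
  Total hydrogens = 4.

4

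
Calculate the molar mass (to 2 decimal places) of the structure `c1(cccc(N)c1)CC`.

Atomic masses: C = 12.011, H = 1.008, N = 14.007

Molecular formula: C8H11N.
M = 8×12.011 + 11×1.008 + 1×14.007 = 121.18 g/mol.

121.18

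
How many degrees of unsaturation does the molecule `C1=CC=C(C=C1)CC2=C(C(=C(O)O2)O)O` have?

7

Molecular formula from the SMILES: C11H10O4.
DoU = (2C + 2 + N − H − X)/2 = (2·11 + 2 + 0 − 10 − 0)/2 = 14/2 = 7.
(Structurally: 2 ring(s) + 5 π bond(s) = 7.)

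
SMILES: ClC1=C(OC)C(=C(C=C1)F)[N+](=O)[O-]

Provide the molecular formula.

Heavy atoms from the SMILES: 7 C, 1 Cl, 1 F, 1 N, 3 O.
Implicit hydrogens by atom environment:
  4 × C (aromatic): no H
  2 × C (aromatic): 1 H each → 2
  2 × O: no H
  1 × C: 3 H
  1 × Cl: no H
  1 × F: no H
  1 × N (charge +1): no H
  1 × O (charge -1): no H
  Total hydrogens = 5.
Molecular formula: C7H5ClFNO3

C7H5ClFNO3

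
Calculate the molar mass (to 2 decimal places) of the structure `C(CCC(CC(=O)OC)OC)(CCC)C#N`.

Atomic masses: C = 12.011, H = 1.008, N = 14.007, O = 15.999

Molecular formula: C12H21NO3.
M = 12×12.011 + 21×1.008 + 1×14.007 + 3×15.999 = 227.30 g/mol.

227.30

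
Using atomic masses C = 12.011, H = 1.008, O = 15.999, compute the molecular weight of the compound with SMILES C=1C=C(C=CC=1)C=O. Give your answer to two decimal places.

106.12

Molecular formula: C7H6O.
M = 7×12.011 + 6×1.008 + 1×15.999 = 106.12 g/mol.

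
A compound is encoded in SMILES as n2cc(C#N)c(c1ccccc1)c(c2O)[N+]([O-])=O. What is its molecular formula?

C12H7N3O3

Heavy atoms from the SMILES: 12 C, 3 N, 3 O.
Implicit hydrogens by atom environment:
  6 × C (aromatic): 1 H each → 6
  5 × C (aromatic): no H
  1 × C: no H
  1 × N (aromatic): no H
  1 × N (charge +1): no H
  1 × N: no H
  1 × O: 1 H
  1 × O: no H
  1 × O (charge -1): no H
  Total hydrogens = 7.
Molecular formula: C12H7N3O3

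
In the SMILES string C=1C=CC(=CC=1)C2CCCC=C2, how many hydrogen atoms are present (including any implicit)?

14

Hydrogens are implicit in SMILES; fill each atom to its normal valence:
  5 × C (aromatic): 1 H each → 5
  3 × C: 2 H each → 6
  3 × C: 1 H each → 3
  1 × C (aromatic): no H
  Total hydrogens = 14.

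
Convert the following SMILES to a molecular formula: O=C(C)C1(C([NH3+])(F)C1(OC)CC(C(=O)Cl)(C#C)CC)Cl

C13H17Cl2FNO3+

Heavy atoms from the SMILES: 13 C, 2 Cl, 1 F, 1 N, 3 O.
Implicit hydrogens by atom environment:
  7 × C: no H
  3 × C: 3 H each → 9
  3 × O: no H
  2 × C: 2 H each → 4
  2 × Cl: no H
  1 × C: 1 H
  1 × F: no H
  1 × N (charge +1): 3 H
  Total hydrogens = 17.
Net charge +1.
Molecular formula: C13H17Cl2FNO3+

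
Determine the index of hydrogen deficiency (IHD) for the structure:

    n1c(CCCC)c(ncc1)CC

4

Molecular formula from the SMILES: C10H16N2.
DoU = (2C + 2 + N − H − X)/2 = (2·10 + 2 + 2 − 16 − 0)/2 = 8/2 = 4.
(Structurally: 1 ring(s) + 3 π bond(s) = 4.)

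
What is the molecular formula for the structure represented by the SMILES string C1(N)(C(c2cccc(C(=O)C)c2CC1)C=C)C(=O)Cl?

C15H16ClNO2

Heavy atoms from the SMILES: 15 C, 1 Cl, 1 N, 2 O.
Implicit hydrogens by atom environment:
  3 × C: 2 H each → 6
  3 × C (aromatic): 1 H each → 3
  3 × C (aromatic): no H
  3 × C: no H
  2 × C: 1 H each → 2
  2 × O: no H
  1 × C: 3 H
  1 × Cl: no H
  1 × N: 2 H
  Total hydrogens = 16.
Molecular formula: C15H16ClNO2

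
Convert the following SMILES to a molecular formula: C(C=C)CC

Heavy atoms from the SMILES: 5 C.
Implicit hydrogens by atom environment:
  3 × C: 2 H each → 6
  1 × C: 3 H
  1 × C: 1 H
  Total hydrogens = 10.
Molecular formula: C5H10

C5H10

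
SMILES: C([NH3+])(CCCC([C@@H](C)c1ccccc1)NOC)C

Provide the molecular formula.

C15H27N2O+

Heavy atoms from the SMILES: 15 C, 2 N, 1 O.
Implicit hydrogens by atom environment:
  5 × C (aromatic): 1 H each → 5
  3 × C: 3 H each → 9
  3 × C: 2 H each → 6
  3 × C: 1 H each → 3
  1 × C (aromatic): no H
  1 × N (charge +1): 3 H
  1 × N: 1 H
  1 × O: no H
  Total hydrogens = 27.
Net charge +1.
Molecular formula: C15H27N2O+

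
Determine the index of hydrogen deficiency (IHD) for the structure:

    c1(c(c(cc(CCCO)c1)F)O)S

4

Molecular formula from the SMILES: C9H11FO2S.
DoU = (2C + 2 + N − H − X)/2 = (2·9 + 2 + 0 − 11 − 1)/2 = 8/2 = 4.
(Structurally: 1 ring(s) + 3 π bond(s) = 4.)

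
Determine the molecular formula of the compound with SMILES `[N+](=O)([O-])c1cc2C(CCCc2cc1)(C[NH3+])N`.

C11H16N3O2+

Heavy atoms from the SMILES: 11 C, 3 N, 2 O.
Implicit hydrogens by atom environment:
  4 × C: 2 H each → 8
  3 × C (aromatic): 1 H each → 3
  3 × C (aromatic): no H
  1 × C: no H
  1 × N (charge +1): 3 H
  1 × N: 2 H
  1 × N (charge +1): no H
  1 × O: no H
  1 × O (charge -1): no H
  Total hydrogens = 16.
Net charge +1.
Molecular formula: C11H16N3O2+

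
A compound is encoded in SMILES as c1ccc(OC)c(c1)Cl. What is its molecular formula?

C7H7ClO

Heavy atoms from the SMILES: 7 C, 1 Cl, 1 O.
Implicit hydrogens by atom environment:
  4 × C (aromatic): 1 H each → 4
  2 × C (aromatic): no H
  1 × C: 3 H
  1 × Cl: no H
  1 × O: no H
  Total hydrogens = 7.
Molecular formula: C7H7ClO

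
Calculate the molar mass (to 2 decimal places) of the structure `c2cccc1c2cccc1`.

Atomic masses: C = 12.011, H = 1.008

Molecular formula: C10H8.
M = 10×12.011 + 8×1.008 = 128.17 g/mol.

128.17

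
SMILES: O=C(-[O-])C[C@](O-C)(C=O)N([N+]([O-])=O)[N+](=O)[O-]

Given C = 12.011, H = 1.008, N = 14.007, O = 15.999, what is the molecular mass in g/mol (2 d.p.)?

Molecular formula: C5H6N3O8-.
M = 5×12.011 + 6×1.008 + 3×14.007 + 8×15.999 = 236.12 g/mol.

236.12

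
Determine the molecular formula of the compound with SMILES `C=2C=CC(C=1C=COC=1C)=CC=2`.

Heavy atoms from the SMILES: 11 C, 1 O.
Implicit hydrogens by atom environment:
  7 × C (aromatic): 1 H each → 7
  3 × C (aromatic): no H
  1 × C: 3 H
  1 × O (aromatic): no H
  Total hydrogens = 10.
Molecular formula: C11H10O

C11H10O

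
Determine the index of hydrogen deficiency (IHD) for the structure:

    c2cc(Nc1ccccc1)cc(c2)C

Molecular formula from the SMILES: C13H13N.
DoU = (2C + 2 + N − H − X)/2 = (2·13 + 2 + 1 − 13 − 0)/2 = 16/2 = 8.
(Structurally: 2 ring(s) + 6 π bond(s) = 8.)

8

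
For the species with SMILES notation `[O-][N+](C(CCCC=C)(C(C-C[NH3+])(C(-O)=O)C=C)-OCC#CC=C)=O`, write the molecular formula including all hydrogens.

C17H25N2O5+

Heavy atoms from the SMILES: 17 C, 2 N, 5 O.
Implicit hydrogens by atom environment:
  9 × C: 2 H each → 18
  5 × C: no H
  3 × C: 1 H each → 3
  3 × O: no H
  1 × N (charge +1): 3 H
  1 × N (charge +1): no H
  1 × O: 1 H
  1 × O (charge -1): no H
  Total hydrogens = 25.
Net charge +1.
Molecular formula: C17H25N2O5+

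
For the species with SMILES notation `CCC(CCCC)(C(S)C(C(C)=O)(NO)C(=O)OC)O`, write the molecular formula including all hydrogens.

C13H25NO5S

Heavy atoms from the SMILES: 13 C, 1 N, 5 O, 1 S.
Implicit hydrogens by atom environment:
  4 × C: 3 H each → 12
  4 × C: 2 H each → 8
  4 × C: no H
  3 × O: no H
  2 × O: 1 H each → 2
  1 × C: 1 H
  1 × N: 1 H
  1 × S: 1 H
  Total hydrogens = 25.
Molecular formula: C13H25NO5S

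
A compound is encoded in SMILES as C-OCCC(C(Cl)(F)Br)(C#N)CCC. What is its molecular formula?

Heavy atoms from the SMILES: 1 Br, 9 C, 1 Cl, 1 F, 1 N, 1 O.
Implicit hydrogens by atom environment:
  4 × C: 2 H each → 8
  3 × C: no H
  2 × C: 3 H each → 6
  1 × Br: no H
  1 × Cl: no H
  1 × F: no H
  1 × N: no H
  1 × O: no H
  Total hydrogens = 14.
Molecular formula: C9H14BrClFNO

C9H14BrClFNO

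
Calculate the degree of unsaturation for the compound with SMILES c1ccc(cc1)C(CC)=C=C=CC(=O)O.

8

Molecular formula from the SMILES: C13H12O2.
DoU = (2C + 2 + N − H − X)/2 = (2·13 + 2 + 0 − 12 − 0)/2 = 16/2 = 8.
(Structurally: 1 ring(s) + 7 π bond(s) = 8.)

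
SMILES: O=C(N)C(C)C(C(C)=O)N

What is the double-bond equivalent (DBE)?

Molecular formula from the SMILES: C6H12N2O2.
DoU = (2C + 2 + N − H − X)/2 = (2·6 + 2 + 2 − 12 − 0)/2 = 4/2 = 2.
(Structurally: 0 ring(s) + 2 π bond(s) = 2.)

2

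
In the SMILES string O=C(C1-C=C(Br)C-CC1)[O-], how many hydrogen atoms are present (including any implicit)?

8

Hydrogens are implicit in SMILES; fill each atom to its normal valence:
  3 × C: 2 H each → 6
  2 × C: 1 H each → 2
  2 × C: no H
  1 × Br: no H
  1 × O: no H
  1 × O (charge -1): no H
  Total hydrogens = 8.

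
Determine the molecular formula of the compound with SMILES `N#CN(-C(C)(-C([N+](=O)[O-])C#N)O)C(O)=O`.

Heavy atoms from the SMILES: 6 C, 4 N, 5 O.
Implicit hydrogens by atom environment:
  4 × C: no H
  3 × N: no H
  2 × O: 1 H each → 2
  2 × O: no H
  1 × C: 3 H
  1 × C: 1 H
  1 × N (charge +1): no H
  1 × O (charge -1): no H
  Total hydrogens = 6.
Molecular formula: C6H6N4O5

C6H6N4O5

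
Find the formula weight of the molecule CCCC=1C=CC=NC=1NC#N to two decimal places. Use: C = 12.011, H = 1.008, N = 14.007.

161.21

Molecular formula: C9H11N3.
M = 9×12.011 + 11×1.008 + 3×14.007 = 161.21 g/mol.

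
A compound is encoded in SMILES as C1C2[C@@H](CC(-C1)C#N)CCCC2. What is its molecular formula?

C11H17N

Heavy atoms from the SMILES: 11 C, 1 N.
Implicit hydrogens by atom environment:
  7 × C: 2 H each → 14
  3 × C: 1 H each → 3
  1 × C: no H
  1 × N: no H
  Total hydrogens = 17.
Molecular formula: C11H17N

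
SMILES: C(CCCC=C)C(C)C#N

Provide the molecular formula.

C9H15N

Heavy atoms from the SMILES: 9 C, 1 N.
Implicit hydrogens by atom environment:
  5 × C: 2 H each → 10
  2 × C: 1 H each → 2
  1 × C: 3 H
  1 × C: no H
  1 × N: no H
  Total hydrogens = 15.
Molecular formula: C9H15N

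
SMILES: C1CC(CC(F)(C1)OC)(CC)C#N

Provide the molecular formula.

Heavy atoms from the SMILES: 10 C, 1 F, 1 N, 1 O.
Implicit hydrogens by atom environment:
  5 × C: 2 H each → 10
  3 × C: no H
  2 × C: 3 H each → 6
  1 × F: no H
  1 × N: no H
  1 × O: no H
  Total hydrogens = 16.
Molecular formula: C10H16FNO

C10H16FNO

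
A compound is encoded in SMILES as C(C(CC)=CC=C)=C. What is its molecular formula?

Heavy atoms from the SMILES: 8 C.
Implicit hydrogens by atom environment:
  3 × C: 2 H each → 6
  3 × C: 1 H each → 3
  1 × C: 3 H
  1 × C: no H
  Total hydrogens = 12.
Molecular formula: C8H12

C8H12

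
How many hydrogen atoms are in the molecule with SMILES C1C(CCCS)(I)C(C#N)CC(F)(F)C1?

14

Hydrogens are implicit in SMILES; fill each atom to its normal valence:
  6 × C: 2 H each → 12
  3 × C: no H
  2 × F: no H
  1 × C: 1 H
  1 × I: no H
  1 × N: no H
  1 × S: 1 H
  Total hydrogens = 14.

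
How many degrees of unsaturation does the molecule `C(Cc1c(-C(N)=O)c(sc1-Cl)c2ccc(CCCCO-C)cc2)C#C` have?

Molecular formula from the SMILES: C20H22ClNO2S.
DoU = (2C + 2 + N − H − X)/2 = (2·20 + 2 + 1 − 22 − 1)/2 = 20/2 = 10.
(Structurally: 2 ring(s) + 8 π bond(s) = 10.)

10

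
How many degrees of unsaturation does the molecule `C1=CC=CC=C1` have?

4

Molecular formula from the SMILES: C6H6.
DoU = (2C + 2 + N − H − X)/2 = (2·6 + 2 + 0 − 6 − 0)/2 = 8/2 = 4.
(Structurally: 1 ring(s) + 3 π bond(s) = 4.)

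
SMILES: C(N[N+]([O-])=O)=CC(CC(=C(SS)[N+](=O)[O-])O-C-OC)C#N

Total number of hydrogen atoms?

Hydrogens are implicit in SMILES; fill each atom to its normal valence:
  4 × O: no H
  3 × C: 1 H each → 3
  3 × C: no H
  2 × C: 2 H each → 4
  2 × N (charge +1): no H
  2 × O (charge -1): no H
  1 × C: 3 H
  1 × N: 1 H
  1 × N: no H
  1 × S: 1 H
  1 × S: no H
  Total hydrogens = 12.

12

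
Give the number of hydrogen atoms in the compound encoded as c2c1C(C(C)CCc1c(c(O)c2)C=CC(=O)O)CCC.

Hydrogens are implicit in SMILES; fill each atom to its normal valence:
  4 × C: 2 H each → 8
  4 × C: 1 H each → 4
  4 × C (aromatic): no H
  2 × C: 3 H each → 6
  2 × C (aromatic): 1 H each → 2
  2 × O: 1 H each → 2
  1 × C: no H
  1 × O: no H
  Total hydrogens = 22.

22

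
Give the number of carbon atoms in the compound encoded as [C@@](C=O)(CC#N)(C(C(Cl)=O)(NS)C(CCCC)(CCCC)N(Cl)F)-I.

15

The symbol for carbon appears 15 times in the SMILES. (Cl is a single chlorine, not C + l.)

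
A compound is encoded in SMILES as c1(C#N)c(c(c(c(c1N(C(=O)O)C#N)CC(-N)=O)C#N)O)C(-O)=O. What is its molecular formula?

Heavy atoms from the SMILES: 13 C, 5 N, 6 O.
Implicit hydrogens by atom environment:
  6 × C (aromatic): no H
  6 × C: no H
  4 × N: no H
  3 × O: 1 H each → 3
  3 × O: no H
  1 × C: 2 H
  1 × N: 2 H
  Total hydrogens = 7.
Molecular formula: C13H7N5O6

C13H7N5O6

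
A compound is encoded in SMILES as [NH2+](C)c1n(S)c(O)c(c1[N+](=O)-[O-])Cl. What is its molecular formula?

Heavy atoms from the SMILES: 5 C, 1 Cl, 3 N, 3 O, 1 S.
Implicit hydrogens by atom environment:
  4 × C (aromatic): no H
  1 × C: 3 H
  1 × Cl: no H
  1 × N (charge +1): 2 H
  1 × N (aromatic): no H
  1 × N (charge +1): no H
  1 × O: 1 H
  1 × O: no H
  1 × O (charge -1): no H
  1 × S: 1 H
  Total hydrogens = 7.
Net charge +1.
Molecular formula: C5H7ClN3O3S+

C5H7ClN3O3S+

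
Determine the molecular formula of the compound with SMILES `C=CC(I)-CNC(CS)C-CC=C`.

Heavy atoms from the SMILES: 10 C, 1 I, 1 N, 1 S.
Implicit hydrogens by atom environment:
  6 × C: 2 H each → 12
  4 × C: 1 H each → 4
  1 × I: no H
  1 × N: 1 H
  1 × S: 1 H
  Total hydrogens = 18.
Molecular formula: C10H18INS

C10H18INS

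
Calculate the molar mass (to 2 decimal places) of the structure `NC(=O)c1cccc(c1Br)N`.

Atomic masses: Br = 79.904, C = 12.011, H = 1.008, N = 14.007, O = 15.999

Molecular formula: C7H7BrN2O.
M = 1×79.904 + 7×12.011 + 7×1.008 + 2×14.007 + 1×15.999 = 215.05 g/mol.

215.05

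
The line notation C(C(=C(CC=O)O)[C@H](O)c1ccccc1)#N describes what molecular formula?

C12H11NO3

Heavy atoms from the SMILES: 12 C, 1 N, 3 O.
Implicit hydrogens by atom environment:
  5 × C (aromatic): 1 H each → 5
  3 × C: no H
  2 × C: 1 H each → 2
  2 × O: 1 H each → 2
  1 × C: 2 H
  1 × C (aromatic): no H
  1 × N: no H
  1 × O: no H
  Total hydrogens = 11.
Molecular formula: C12H11NO3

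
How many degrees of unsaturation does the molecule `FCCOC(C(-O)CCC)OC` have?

Molecular formula from the SMILES: C8H17FO3.
DoU = (2C + 2 + N − H − X)/2 = (2·8 + 2 + 0 − 17 − 1)/2 = 0/2 = 0.
(Structurally: 0 ring(s) + 0 π bond(s) = 0.)

0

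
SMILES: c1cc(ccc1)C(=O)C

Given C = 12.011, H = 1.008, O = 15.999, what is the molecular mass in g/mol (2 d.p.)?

Molecular formula: C8H8O.
M = 8×12.011 + 8×1.008 + 1×15.999 = 120.15 g/mol.

120.15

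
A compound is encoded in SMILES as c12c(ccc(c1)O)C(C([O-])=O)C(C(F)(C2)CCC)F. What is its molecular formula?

C14H15F2O3-

Heavy atoms from the SMILES: 14 C, 2 F, 3 O.
Implicit hydrogens by atom environment:
  3 × C: 2 H each → 6
  3 × C (aromatic): 1 H each → 3
  3 × C (aromatic): no H
  2 × C: 1 H each → 2
  2 × C: no H
  2 × F: no H
  1 × C: 3 H
  1 × O: 1 H
  1 × O: no H
  1 × O (charge -1): no H
  Total hydrogens = 15.
Net charge -1.
Molecular formula: C14H15F2O3-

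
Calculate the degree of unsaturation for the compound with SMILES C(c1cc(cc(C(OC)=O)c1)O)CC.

5

Molecular formula from the SMILES: C11H14O3.
DoU = (2C + 2 + N − H − X)/2 = (2·11 + 2 + 0 − 14 − 0)/2 = 10/2 = 5.
(Structurally: 1 ring(s) + 4 π bond(s) = 5.)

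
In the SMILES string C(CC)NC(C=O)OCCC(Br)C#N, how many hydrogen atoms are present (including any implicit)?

15

Hydrogens are implicit in SMILES; fill each atom to its normal valence:
  4 × C: 2 H each → 8
  3 × C: 1 H each → 3
  2 × O: no H
  1 × Br: no H
  1 × C: 3 H
  1 × C: no H
  1 × N: 1 H
  1 × N: no H
  Total hydrogens = 15.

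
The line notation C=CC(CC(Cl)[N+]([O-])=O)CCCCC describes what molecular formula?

C10H18ClNO2

Heavy atoms from the SMILES: 10 C, 1 Cl, 1 N, 2 O.
Implicit hydrogens by atom environment:
  6 × C: 2 H each → 12
  3 × C: 1 H each → 3
  1 × C: 3 H
  1 × Cl: no H
  1 × N (charge +1): no H
  1 × O: no H
  1 × O (charge -1): no H
  Total hydrogens = 18.
Molecular formula: C10H18ClNO2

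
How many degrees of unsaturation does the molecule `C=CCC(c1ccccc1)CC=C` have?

Molecular formula from the SMILES: C13H16.
DoU = (2C + 2 + N − H − X)/2 = (2·13 + 2 + 0 − 16 − 0)/2 = 12/2 = 6.
(Structurally: 1 ring(s) + 5 π bond(s) = 6.)

6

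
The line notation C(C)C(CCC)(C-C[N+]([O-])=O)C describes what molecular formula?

Heavy atoms from the SMILES: 9 C, 1 N, 2 O.
Implicit hydrogens by atom environment:
  5 × C: 2 H each → 10
  3 × C: 3 H each → 9
  1 × C: no H
  1 × N (charge +1): no H
  1 × O: no H
  1 × O (charge -1): no H
  Total hydrogens = 19.
Molecular formula: C9H19NO2

C9H19NO2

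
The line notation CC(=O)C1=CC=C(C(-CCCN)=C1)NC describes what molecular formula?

Heavy atoms from the SMILES: 12 C, 2 N, 1 O.
Implicit hydrogens by atom environment:
  3 × C: 2 H each → 6
  3 × C (aromatic): 1 H each → 3
  3 × C (aromatic): no H
  2 × C: 3 H each → 6
  1 × C: no H
  1 × N: 2 H
  1 × N: 1 H
  1 × O: no H
  Total hydrogens = 18.
Molecular formula: C12H18N2O

C12H18N2O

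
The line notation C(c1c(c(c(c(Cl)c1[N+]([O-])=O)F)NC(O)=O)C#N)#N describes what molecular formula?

C9H2ClFN4O4

Heavy atoms from the SMILES: 9 C, 1 Cl, 1 F, 4 N, 4 O.
Implicit hydrogens by atom environment:
  6 × C (aromatic): no H
  3 × C: no H
  2 × N: no H
  2 × O: no H
  1 × Cl: no H
  1 × F: no H
  1 × N: 1 H
  1 × N (charge +1): no H
  1 × O: 1 H
  1 × O (charge -1): no H
  Total hydrogens = 2.
Molecular formula: C9H2ClFN4O4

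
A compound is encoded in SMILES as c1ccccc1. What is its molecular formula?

Heavy atoms from the SMILES: 6 C.
Implicit hydrogens by atom environment:
  6 × C (aromatic): 1 H each → 6
  Total hydrogens = 6.
Molecular formula: C6H6

C6H6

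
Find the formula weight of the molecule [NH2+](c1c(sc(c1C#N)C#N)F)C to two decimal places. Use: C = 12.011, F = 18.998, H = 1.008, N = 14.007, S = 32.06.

182.20

Molecular formula: C7H5FN3S+.
M = 7×12.011 + 1×18.998 + 5×1.008 + 3×14.007 + 1×32.06 = 182.20 g/mol.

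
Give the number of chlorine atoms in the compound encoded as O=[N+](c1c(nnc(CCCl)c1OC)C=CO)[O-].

1

The symbol for chlorine appears 1 time in the SMILES.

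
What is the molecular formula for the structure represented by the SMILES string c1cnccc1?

C5H5N

Heavy atoms from the SMILES: 5 C, 1 N.
Implicit hydrogens by atom environment:
  5 × C (aromatic): 1 H each → 5
  1 × N (aromatic): no H
  Total hydrogens = 5.
Molecular formula: C5H5N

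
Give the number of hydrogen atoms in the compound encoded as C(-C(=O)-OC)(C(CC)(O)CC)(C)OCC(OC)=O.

22

Hydrogens are implicit in SMILES; fill each atom to its normal valence:
  5 × C: 3 H each → 15
  5 × O: no H
  4 × C: no H
  3 × C: 2 H each → 6
  1 × O: 1 H
  Total hydrogens = 22.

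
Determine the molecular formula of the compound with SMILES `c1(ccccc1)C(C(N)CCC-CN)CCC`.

Heavy atoms from the SMILES: 15 C, 2 N.
Implicit hydrogens by atom environment:
  6 × C: 2 H each → 12
  5 × C (aromatic): 1 H each → 5
  2 × C: 1 H each → 2
  2 × N: 2 H each → 4
  1 × C: 3 H
  1 × C (aromatic): no H
  Total hydrogens = 26.
Molecular formula: C15H26N2

C15H26N2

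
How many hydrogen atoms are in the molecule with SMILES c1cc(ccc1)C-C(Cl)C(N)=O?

Hydrogens are implicit in SMILES; fill each atom to its normal valence:
  5 × C (aromatic): 1 H each → 5
  1 × C: 2 H
  1 × C: 1 H
  1 × C (aromatic): no H
  1 × C: no H
  1 × Cl: no H
  1 × N: 2 H
  1 × O: no H
  Total hydrogens = 10.

10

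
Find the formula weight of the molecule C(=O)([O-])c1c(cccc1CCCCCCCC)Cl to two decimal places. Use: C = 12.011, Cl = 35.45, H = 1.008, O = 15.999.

Molecular formula: C15H20ClO2-.
M = 15×12.011 + 1×35.45 + 20×1.008 + 2×15.999 = 267.77 g/mol.

267.77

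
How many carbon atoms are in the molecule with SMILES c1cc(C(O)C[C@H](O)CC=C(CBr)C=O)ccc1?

14

The symbol for carbon appears 14 times in the SMILES. Lowercase c denotes aromatic carbon and counts toward C.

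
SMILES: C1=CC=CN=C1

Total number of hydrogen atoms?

Hydrogens are implicit in SMILES; fill each atom to its normal valence:
  5 × C (aromatic): 1 H each → 5
  1 × N (aromatic): no H
  Total hydrogens = 5.

5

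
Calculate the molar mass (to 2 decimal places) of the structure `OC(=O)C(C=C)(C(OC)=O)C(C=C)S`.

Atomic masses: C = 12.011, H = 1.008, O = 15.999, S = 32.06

Molecular formula: C9H12O4S.
M = 9×12.011 + 12×1.008 + 4×15.999 + 1×32.06 = 216.25 g/mol.

216.25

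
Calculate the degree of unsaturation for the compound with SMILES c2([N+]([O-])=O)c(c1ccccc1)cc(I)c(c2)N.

Molecular formula from the SMILES: C12H9IN2O2.
DoU = (2C + 2 + N − H − X)/2 = (2·12 + 2 + 2 − 9 − 1)/2 = 18/2 = 9.
(Structurally: 2 ring(s) + 7 π bond(s) = 9.)

9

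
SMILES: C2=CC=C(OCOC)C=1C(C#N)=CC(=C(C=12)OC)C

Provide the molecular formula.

Heavy atoms from the SMILES: 15 C, 1 N, 3 O.
Implicit hydrogens by atom environment:
  6 × C (aromatic): no H
  4 × C (aromatic): 1 H each → 4
  3 × C: 3 H each → 9
  3 × O: no H
  1 × C: 2 H
  1 × C: no H
  1 × N: no H
  Total hydrogens = 15.
Molecular formula: C15H15NO3

C15H15NO3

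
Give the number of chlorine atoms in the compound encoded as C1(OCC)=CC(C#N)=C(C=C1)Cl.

1

The symbol for chlorine appears 1 time in the SMILES.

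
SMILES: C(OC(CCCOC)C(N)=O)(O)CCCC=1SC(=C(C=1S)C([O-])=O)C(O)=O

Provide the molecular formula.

Heavy atoms from the SMILES: 16 C, 1 N, 8 O, 2 S.
Implicit hydrogens by atom environment:
  6 × C: 2 H each → 12
  5 × O: no H
  4 × C (aromatic): no H
  3 × C: no H
  2 × C: 1 H each → 2
  2 × O: 1 H each → 2
  1 × C: 3 H
  1 × N: 2 H
  1 × O (charge -1): no H
  1 × S: 1 H
  1 × S (aromatic): no H
  Total hydrogens = 22.
Net charge -1.
Molecular formula: C16H22NO8S2-

C16H22NO8S2-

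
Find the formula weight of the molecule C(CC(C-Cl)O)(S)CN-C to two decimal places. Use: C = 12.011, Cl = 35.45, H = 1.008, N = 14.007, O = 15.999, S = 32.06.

Molecular formula: C6H14ClNOS.
M = 6×12.011 + 1×35.45 + 14×1.008 + 1×14.007 + 1×15.999 + 1×32.06 = 183.69 g/mol.

183.69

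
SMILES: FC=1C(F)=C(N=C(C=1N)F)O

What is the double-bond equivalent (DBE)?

Molecular formula from the SMILES: C5H3F3N2O.
DoU = (2C + 2 + N − H − X)/2 = (2·5 + 2 + 2 − 3 − 3)/2 = 8/2 = 4.
(Structurally: 1 ring(s) + 3 π bond(s) = 4.)

4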